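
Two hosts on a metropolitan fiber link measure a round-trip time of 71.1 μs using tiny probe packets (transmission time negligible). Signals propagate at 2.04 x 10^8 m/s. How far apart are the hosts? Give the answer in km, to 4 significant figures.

7.252 km

One-way propagation = RTT/2 = 35.55 μs.
d = s × t = 204000000 × 3.555e-05 = 7.252 km.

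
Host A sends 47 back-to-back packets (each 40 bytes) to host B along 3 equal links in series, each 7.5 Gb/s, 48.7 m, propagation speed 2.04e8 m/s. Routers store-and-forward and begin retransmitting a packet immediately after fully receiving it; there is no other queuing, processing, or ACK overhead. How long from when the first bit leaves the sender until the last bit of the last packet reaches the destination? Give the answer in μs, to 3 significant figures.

Per-hop transmission t_tx = L/R = 320/7500000000 = 0.0426667 μs.
Per-hop propagation t_prop = 48.7/204000000 = 0.238725 μs.
Pipeline fill: first packet needs 3·t_tx to clear all hops; remaining 46 packets each add one t_tx.
Total = (3+47-1)·t_tx + 3·t_prop = 49·0.0426667 + 3·0.238725 = 2.81 μs.

2.81 μs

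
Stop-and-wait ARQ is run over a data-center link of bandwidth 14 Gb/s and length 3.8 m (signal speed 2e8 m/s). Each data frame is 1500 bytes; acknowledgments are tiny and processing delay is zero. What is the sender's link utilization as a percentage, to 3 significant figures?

95.8 %

t_tx = L/R = 12000/14000000000 = 8.57143e-07 s.
t_prop = 3.8/200000000 = 1.9e-08 s; RTT = 3.8e-08 s.
Cycle = t_tx + RTT = 8.95143e-07 s.
Utilization = t_tx / cycle = 8.57143e-07/8.95143e-07 = 95.8 %.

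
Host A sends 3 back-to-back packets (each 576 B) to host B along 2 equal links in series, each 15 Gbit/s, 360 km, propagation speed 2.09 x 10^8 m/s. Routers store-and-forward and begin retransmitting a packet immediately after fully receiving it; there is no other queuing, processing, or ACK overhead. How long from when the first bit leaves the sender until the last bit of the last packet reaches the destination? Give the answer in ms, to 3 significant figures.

3.45 ms

Per-hop transmission t_tx = L/R = 4608/15000000000 = 0.0003072 ms.
Per-hop propagation t_prop = 360000/209000000 = 1.72249 ms.
Pipeline fill: first packet needs 2·t_tx to clear all hops; remaining 2 packets each add one t_tx.
Total = (2+3-1)·t_tx + 2·t_prop = 4·0.0003072 + 2·1.72249 = 3.45 ms.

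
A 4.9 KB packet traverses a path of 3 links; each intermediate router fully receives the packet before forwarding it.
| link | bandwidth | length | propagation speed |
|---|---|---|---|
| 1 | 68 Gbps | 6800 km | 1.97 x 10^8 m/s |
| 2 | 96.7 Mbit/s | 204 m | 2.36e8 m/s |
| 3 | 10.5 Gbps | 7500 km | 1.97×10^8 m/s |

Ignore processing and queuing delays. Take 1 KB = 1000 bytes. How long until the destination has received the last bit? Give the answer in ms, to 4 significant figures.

73.00 ms

L = 39200 bits.
Transmission delays (L/R per hop): 0.000576471, 0.405377, 0.00373333 ms; sum = 0.409687 ms.
Propagation delays (d/s per hop): 34.5178, 0.000864407, 38.0711 ms; sum = 72.5897 ms.
End-to-end = 73.00 ms.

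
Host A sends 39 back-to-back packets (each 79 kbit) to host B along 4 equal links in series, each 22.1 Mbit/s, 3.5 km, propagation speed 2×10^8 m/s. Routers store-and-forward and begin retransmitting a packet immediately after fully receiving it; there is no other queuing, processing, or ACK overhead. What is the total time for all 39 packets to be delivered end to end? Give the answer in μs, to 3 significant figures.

Per-hop transmission t_tx = L/R = 79000/22100000 = 3574.66 μs.
Per-hop propagation t_prop = 3500/200000000 = 17.5 μs.
Pipeline fill: first packet needs 4·t_tx to clear all hops; remaining 38 packets each add one t_tx.
Total = (4+39-1)·t_tx + 4·t_prop = 42·3574.66 + 4·17.5 = 150000 μs.

150000 μs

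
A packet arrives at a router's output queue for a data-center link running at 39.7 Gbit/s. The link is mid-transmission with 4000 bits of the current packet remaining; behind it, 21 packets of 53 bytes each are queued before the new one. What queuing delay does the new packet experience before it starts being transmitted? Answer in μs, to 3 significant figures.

0.325 μs

Each queued packet: L/R = 424/39700000000 = 0.0106801 μs.
21 queued → 0.224282 μs.
Plus remaining 4000 bits of current packet: 0.100756 μs.
Queuing delay = 0.325 μs.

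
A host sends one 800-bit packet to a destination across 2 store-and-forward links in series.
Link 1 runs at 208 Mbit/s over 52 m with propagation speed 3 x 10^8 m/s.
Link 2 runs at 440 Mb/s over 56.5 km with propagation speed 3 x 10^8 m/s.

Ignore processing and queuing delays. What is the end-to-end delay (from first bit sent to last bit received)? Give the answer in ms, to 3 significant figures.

Transmission delays (L/R per hop): 0.00384615, 0.00181818 ms; sum = 0.00566434 ms.
Propagation delays (d/s per hop): 0.000173333, 0.188333 ms; sum = 0.188507 ms.
End-to-end = 0.194 ms.

0.194 ms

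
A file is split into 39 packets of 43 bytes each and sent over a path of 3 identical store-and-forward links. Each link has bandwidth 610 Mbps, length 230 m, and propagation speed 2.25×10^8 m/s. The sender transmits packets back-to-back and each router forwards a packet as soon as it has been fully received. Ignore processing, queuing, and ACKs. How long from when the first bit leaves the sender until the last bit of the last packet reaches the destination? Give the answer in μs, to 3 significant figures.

Per-hop transmission t_tx = L/R = 344/610000000 = 0.563934 μs.
Per-hop propagation t_prop = 230/225000000 = 1.02222 μs.
Pipeline fill: first packet needs 3·t_tx to clear all hops; remaining 38 packets each add one t_tx.
Total = (3+39-1)·t_tx + 3·t_prop = 41·0.563934 + 3·1.02222 = 26.2 μs.

26.2 μs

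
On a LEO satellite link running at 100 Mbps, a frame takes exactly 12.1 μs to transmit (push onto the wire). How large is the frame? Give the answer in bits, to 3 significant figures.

1210 bits

L = R × t_tx = 100000000 b/s × 1.21e-05 s = 1210 bits.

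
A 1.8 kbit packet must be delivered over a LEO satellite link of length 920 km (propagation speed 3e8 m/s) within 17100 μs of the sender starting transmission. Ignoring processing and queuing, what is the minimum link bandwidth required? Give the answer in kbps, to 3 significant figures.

Propagation delay = 920000 / 300000000 = 3066.67 μs.
Transmission budget = 17100 − 3066.67 = 14033.3 μs.
R ≥ L / t_tx = 1800 bits / 0.0140333 s = 128 kbps.

128 kbps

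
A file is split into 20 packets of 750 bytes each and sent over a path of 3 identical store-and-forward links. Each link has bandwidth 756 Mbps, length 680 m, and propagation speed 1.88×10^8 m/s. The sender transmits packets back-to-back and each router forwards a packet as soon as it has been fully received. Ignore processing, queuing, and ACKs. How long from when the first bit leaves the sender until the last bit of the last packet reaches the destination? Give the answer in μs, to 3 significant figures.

Per-hop transmission t_tx = L/R = 6000/756000000 = 7.93651 μs.
Per-hop propagation t_prop = 680/188000000 = 3.61702 μs.
Pipeline fill: first packet needs 3·t_tx to clear all hops; remaining 19 packets each add one t_tx.
Total = (3+20-1)·t_tx + 3·t_prop = 22·7.93651 + 3·3.61702 = 185 μs.

185 μs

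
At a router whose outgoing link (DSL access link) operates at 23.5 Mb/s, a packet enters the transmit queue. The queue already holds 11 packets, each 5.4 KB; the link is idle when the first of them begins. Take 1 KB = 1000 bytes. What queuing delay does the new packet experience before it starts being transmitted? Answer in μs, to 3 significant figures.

20200 μs

Each queued packet: L/R = 43200/23500000 = 1838.3 μs.
11 queued → 20221.3 μs.
Queuing delay = 20200 μs.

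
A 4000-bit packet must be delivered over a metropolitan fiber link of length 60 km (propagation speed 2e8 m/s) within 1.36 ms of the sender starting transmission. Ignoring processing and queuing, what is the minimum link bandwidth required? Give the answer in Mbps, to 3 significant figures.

Propagation delay = 60000 / 200000000 = 0.3 ms.
Transmission budget = 1.36 − 0.3 = 1.06 ms.
R ≥ L / t_tx = 4000 bits / 0.00106 s = 3.77 Mbps.

3.77 Mbps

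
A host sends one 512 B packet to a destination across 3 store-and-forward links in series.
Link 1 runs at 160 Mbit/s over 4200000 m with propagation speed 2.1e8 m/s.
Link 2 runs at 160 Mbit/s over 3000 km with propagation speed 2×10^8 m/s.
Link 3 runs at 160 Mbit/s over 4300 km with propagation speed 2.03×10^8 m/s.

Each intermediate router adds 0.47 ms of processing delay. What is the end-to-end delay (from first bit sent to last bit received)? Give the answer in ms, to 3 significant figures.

L = 512 × 8 = 4096 bits.
Transmission delay per hop = L/R = 4096/160000000 = 0.0256 ms; 3 hops → 0.0768 ms.
Propagation delays (d/s per hop): 20, 15, 21.1823 ms; sum = 56.1823 ms.
Processing at 2 router(s): 2 × 0.47 ms = 0.94 ms.
End-to-end = 57.2 ms.

57.2 ms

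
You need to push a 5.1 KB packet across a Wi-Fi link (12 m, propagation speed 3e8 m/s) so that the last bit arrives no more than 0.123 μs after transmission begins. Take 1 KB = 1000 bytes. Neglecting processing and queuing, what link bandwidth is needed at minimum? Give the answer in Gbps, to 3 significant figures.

L = 40800 bits.
Propagation delay = 12 / 300000000 = 0.04 μs.
Transmission budget = 0.123 − 0.04 = 0.083 μs.
R ≥ L / t_tx = 40800 bits / 8.3e-08 s = 492 Gbps.

492 Gbps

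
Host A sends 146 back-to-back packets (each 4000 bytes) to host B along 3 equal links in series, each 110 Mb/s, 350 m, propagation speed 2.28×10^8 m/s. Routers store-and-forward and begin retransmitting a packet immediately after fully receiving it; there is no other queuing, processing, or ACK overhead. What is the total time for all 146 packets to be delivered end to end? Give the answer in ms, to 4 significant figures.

Per-hop transmission t_tx = L/R = 32000/110000000 = 0.290909 ms.
Per-hop propagation t_prop = 350/2.28e+08 = 0.00153509 ms.
Pipeline fill: first packet needs 3·t_tx to clear all hops; remaining 145 packets each add one t_tx.
Total = (3+146-1)·t_tx + 3·t_prop = 148·0.290909 + 3·0.00153509 = 43.06 ms.

43.06 ms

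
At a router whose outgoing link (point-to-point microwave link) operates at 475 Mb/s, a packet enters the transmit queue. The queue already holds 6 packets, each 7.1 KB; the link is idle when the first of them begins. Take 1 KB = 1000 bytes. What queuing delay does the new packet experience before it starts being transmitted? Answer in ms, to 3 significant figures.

Each queued packet: L/R = 56800/475000000 = 0.119579 ms.
6 queued → 0.717474 ms.
Queuing delay = 0.717 ms.

0.717 ms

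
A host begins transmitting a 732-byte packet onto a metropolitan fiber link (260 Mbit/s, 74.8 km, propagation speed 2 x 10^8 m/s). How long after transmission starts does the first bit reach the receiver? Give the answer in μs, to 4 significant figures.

First bit experiences only propagation delay: d/s = 74800/200000000 = 374.0 μs.

374.0 μs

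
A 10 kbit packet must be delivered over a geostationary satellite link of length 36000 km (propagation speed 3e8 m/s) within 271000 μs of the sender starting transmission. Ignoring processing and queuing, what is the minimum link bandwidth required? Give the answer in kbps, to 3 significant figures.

66.2 kbps

Propagation delay = 36000000 / 300000000 = 120000 μs.
Transmission budget = 271000 − 120000 = 151000 μs.
R ≥ L / t_tx = 10000 bits / 0.151 s = 66.2 kbps.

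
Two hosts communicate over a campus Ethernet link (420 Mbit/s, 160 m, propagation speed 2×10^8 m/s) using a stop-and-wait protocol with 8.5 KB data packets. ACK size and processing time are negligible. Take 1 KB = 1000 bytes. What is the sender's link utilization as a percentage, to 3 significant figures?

99.0 %

t_tx = L/R = 68000/420000000 = 0.000161905 s.
t_prop = 160/200000000 = 8e-07 s; RTT = 1.6e-06 s.
Cycle = t_tx + RTT = 0.000163505 s.
Utilization = t_tx / cycle = 0.000161905/0.000163505 = 99.0 %.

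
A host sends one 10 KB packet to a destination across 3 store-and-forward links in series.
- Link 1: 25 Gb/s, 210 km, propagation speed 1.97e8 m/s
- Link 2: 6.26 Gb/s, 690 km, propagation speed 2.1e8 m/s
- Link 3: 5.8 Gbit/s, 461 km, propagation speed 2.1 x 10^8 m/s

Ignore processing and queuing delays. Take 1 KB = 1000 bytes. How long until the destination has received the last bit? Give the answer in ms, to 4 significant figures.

6.577 ms

L = 80000 bits.
Transmission delays (L/R per hop): 0.0032, 0.0127796, 0.0137931 ms; sum = 0.0297727 ms.
Propagation delays (d/s per hop): 1.06599, 3.28571, 2.19524 ms; sum = 6.54694 ms.
End-to-end = 6.577 ms.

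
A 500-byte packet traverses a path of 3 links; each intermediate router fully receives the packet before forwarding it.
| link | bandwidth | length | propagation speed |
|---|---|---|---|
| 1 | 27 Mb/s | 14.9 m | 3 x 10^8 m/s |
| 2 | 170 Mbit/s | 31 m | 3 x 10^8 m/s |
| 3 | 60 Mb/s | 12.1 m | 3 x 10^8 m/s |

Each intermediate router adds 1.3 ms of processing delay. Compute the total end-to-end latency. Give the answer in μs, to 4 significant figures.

2839 μs

L = 500 × 8 = 4000 bits.
Transmission delays (L/R per hop): 148.148, 23.5294, 66.6667 μs; sum = 238.344 μs.
Propagation delays (d/s per hop): 0.0496667, 0.103333, 0.0403333 μs; sum = 0.193333 μs.
Processing at 2 router(s): 2 × 1.3 ms = 2600 μs.
End-to-end = 2839 μs.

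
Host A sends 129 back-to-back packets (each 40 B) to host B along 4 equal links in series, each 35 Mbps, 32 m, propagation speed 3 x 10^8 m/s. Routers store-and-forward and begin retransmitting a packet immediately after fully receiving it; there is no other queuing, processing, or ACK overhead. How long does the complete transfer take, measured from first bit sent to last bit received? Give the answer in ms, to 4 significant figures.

1.207 ms

Per-hop transmission t_tx = L/R = 320/35000000 = 0.00914286 ms.
Per-hop propagation t_prop = 32/300000000 = 0.000106667 ms.
Pipeline fill: first packet needs 4·t_tx to clear all hops; remaining 128 packets each add one t_tx.
Total = (4+129-1)·t_tx + 4·t_prop = 132·0.00914286 + 4·0.000106667 = 1.207 ms.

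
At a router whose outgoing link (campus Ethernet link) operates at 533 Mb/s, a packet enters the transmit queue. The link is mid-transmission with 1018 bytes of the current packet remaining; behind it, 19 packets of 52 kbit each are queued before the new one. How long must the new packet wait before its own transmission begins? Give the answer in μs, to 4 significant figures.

1869 μs

Each queued packet: L/R = 52000/533000000 = 97.561 μs.
19 queued → 1853.66 μs.
Plus remaining 8144 bits of current packet: 15.2795 μs.
Queuing delay = 1869 μs.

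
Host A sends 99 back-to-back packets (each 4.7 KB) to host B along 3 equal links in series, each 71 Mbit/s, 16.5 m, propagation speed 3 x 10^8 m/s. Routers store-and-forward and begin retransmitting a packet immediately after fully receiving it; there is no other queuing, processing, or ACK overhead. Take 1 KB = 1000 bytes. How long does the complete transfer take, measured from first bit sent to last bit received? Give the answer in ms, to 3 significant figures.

Per-hop transmission t_tx = L/R = 37600/71000000 = 0.529577 ms.
Per-hop propagation t_prop = 16.5/300000000 = 5.5e-05 ms.
Pipeline fill: first packet needs 3·t_tx to clear all hops; remaining 98 packets each add one t_tx.
Total = (3+99-1)·t_tx + 3·t_prop = 101·0.529577 + 3·5.5e-05 = 53.5 ms.

53.5 ms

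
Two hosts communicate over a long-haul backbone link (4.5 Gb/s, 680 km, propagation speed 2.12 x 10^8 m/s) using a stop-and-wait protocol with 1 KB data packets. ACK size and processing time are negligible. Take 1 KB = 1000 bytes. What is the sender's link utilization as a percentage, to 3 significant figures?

t_tx = L/R = 8000/4500000000 = 1.77778e-06 s.
t_prop = 680000/212000000 = 0.00320755 s; RTT = 0.00641509 s.
Cycle = t_tx + RTT = 0.00641687 s.
Utilization = t_tx / cycle = 1.77778e-06/0.00641687 = 0.0277 %.

0.0277 %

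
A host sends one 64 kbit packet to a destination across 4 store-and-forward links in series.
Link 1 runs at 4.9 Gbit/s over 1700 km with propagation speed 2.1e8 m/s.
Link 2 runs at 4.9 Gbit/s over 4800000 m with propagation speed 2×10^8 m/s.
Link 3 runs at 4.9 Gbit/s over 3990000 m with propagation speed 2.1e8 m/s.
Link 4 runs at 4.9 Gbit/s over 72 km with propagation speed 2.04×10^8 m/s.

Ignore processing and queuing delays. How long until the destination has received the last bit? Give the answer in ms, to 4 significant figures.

L = 64000 bits.
Transmission delay per hop = L/R = 64000/4900000000 = 0.0130612 ms; 4 hops → 0.0522449 ms.
Propagation delays (d/s per hop): 8.09524, 24, 19, 0.352941 ms; sum = 51.4482 ms.
End-to-end = 51.50 ms.

51.50 ms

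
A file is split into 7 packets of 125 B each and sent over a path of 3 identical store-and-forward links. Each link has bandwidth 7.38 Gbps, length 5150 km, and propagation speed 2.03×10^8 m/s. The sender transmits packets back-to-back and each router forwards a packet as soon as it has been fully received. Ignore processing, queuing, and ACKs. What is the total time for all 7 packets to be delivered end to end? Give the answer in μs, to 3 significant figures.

Per-hop transmission t_tx = L/R = 1000/7380000000 = 0.135501 μs.
Per-hop propagation t_prop = 5150000/2.03e+08 = 25369.5 μs.
Pipeline fill: first packet needs 3·t_tx to clear all hops; remaining 6 packets each add one t_tx.
Total = (3+7-1)·t_tx + 3·t_prop = 9·0.135501 + 3·25369.5 = 76100 μs.

76100 μs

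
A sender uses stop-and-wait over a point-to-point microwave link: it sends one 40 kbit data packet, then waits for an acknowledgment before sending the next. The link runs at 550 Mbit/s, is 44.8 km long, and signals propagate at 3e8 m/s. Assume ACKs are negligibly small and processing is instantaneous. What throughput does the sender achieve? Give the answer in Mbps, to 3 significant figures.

t_tx = L/R = 40000/550000000 = 7.27273e-05 s.
t_prop = 44800/300000000 = 0.000149333 s; RTT = 0.000298667 s.
Cycle = t_tx + RTT = 0.000371394 s.
Throughput = L / cycle = 40000 / 0.000371394 = 108 Mbps.

108 Mbps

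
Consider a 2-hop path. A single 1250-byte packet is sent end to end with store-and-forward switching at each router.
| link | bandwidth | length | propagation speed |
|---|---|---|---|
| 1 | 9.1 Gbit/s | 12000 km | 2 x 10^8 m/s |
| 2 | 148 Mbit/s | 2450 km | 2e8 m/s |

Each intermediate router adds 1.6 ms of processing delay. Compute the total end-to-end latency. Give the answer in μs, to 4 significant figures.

73920 μs

L = 1250 × 8 = 10000 bits.
Transmission delays (L/R per hop): 1.0989, 67.5676 μs; sum = 68.6665 μs.
Propagation delays (d/s per hop): 60000, 12250 μs; sum = 72250 μs.
Processing at 1 router(s): 1 × 1.6 ms = 1600 μs.
End-to-end = 73920 μs.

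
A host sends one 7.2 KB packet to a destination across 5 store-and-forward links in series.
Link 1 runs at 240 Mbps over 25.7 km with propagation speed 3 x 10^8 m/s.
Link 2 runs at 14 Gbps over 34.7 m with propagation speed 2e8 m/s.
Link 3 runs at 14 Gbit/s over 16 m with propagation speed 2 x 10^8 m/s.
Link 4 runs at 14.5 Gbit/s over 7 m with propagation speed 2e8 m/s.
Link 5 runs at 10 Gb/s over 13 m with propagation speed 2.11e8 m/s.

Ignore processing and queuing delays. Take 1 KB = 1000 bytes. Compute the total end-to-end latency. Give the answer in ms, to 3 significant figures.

L = 57600 bits.
Transmission delays (L/R per hop): 0.24, 0.00411429, 0.00411429, 0.00397241, 0.00576 ms; sum = 0.257961 ms.
Propagation delays (d/s per hop): 0.0856667, 0.0001735, 8e-05, 3.5e-05, 6.16114e-05 ms; sum = 0.0860168 ms.
End-to-end = 0.344 ms.

0.344 ms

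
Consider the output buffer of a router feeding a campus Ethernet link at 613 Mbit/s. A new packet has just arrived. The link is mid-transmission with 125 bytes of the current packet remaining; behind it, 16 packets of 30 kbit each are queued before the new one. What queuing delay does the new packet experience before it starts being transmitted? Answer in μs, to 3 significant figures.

785 μs

Each queued packet: L/R = 30000/613000000 = 48.9396 μs.
16 queued → 783.034 μs.
Plus remaining 1000 bits of current packet: 1.63132 μs.
Queuing delay = 785 μs.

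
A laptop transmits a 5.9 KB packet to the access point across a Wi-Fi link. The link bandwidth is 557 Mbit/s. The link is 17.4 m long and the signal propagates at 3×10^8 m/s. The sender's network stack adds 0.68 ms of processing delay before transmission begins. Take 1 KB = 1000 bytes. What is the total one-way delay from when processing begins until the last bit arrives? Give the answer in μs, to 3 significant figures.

L = 47200 bits.
Transmission delay = L/R = 47200 / 557000000 = 84.7397 μs.
Propagation delay = d/s = 17.4 m / 300000000 m/s = 0.058 μs.
Plus processing delay 0.68 ms = 680 μs.
Total = 765 μs.

765 μs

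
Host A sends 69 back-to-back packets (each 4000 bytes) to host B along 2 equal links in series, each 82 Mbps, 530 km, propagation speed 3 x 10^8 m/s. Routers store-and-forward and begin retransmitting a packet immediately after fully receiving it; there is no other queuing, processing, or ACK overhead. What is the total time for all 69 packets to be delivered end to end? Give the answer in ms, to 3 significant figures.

Per-hop transmission t_tx = L/R = 32000/82000000 = 0.390244 ms.
Per-hop propagation t_prop = 530000/300000000 = 1.76667 ms.
Pipeline fill: first packet needs 2·t_tx to clear all hops; remaining 68 packets each add one t_tx.
Total = (2+69-1)·t_tx + 2·t_prop = 70·0.390244 + 2·1.76667 = 30.9 ms.

30.9 ms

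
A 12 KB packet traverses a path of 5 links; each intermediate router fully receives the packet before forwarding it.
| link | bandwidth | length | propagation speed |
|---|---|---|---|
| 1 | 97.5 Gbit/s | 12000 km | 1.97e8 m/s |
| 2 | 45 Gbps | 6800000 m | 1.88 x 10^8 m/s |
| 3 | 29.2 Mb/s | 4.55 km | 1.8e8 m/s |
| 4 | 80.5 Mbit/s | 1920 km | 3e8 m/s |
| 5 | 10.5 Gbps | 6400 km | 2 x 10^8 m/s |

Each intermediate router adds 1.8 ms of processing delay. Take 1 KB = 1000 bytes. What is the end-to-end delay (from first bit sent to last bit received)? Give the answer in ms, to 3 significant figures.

147 ms

L = 96000 bits.
Transmission delays (L/R per hop): 0.000984615, 0.00213333, 3.28767, 1.19255, 0.00914286 ms; sum = 4.49248 ms.
Propagation delays (d/s per hop): 60.9137, 36.1702, 0.0252778, 6.4, 32 ms; sum = 135.509 ms.
Processing at 4 router(s): 4 × 1.8 ms = 7.2 ms.
End-to-end = 147 ms.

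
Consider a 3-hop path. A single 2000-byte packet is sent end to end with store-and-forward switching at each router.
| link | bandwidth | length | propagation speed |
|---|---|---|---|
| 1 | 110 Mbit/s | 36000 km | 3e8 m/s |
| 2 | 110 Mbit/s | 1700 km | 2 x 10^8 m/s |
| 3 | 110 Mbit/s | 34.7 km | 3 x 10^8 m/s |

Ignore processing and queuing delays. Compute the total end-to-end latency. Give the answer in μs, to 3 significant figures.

L = 2000 × 8 = 16000 bits.
Transmission delay per hop = L/R = 16000/110000000 = 145.455 μs; 3 hops → 436.364 μs.
Propagation delays (d/s per hop): 120000, 8500, 115.667 μs; sum = 128616 μs.
End-to-end = 129000 μs.

129000 μs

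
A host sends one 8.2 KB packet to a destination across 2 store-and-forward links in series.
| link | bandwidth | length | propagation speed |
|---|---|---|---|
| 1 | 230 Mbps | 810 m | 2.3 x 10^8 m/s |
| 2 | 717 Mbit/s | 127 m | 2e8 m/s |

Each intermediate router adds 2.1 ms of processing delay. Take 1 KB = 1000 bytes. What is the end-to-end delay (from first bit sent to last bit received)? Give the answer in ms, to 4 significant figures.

2.481 ms

L = 65600 bits.
Transmission delays (L/R per hop): 0.285217, 0.0914923 ms; sum = 0.37671 ms.
Propagation delays (d/s per hop): 0.00352174, 0.000635 ms; sum = 0.00415674 ms.
Processing at 1 router(s): 1 × 2.1 ms = 2.1 ms.
End-to-end = 2.481 ms.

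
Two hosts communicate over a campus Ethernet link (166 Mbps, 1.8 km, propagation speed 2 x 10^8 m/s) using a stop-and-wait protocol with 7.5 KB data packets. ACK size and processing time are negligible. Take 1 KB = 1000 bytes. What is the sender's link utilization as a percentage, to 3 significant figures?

t_tx = L/R = 60000/166000000 = 0.000361446 s.
t_prop = 1800/200000000 = 9e-06 s; RTT = 1.8e-05 s.
Cycle = t_tx + RTT = 0.000379446 s.
Utilization = t_tx / cycle = 0.000361446/0.000379446 = 95.3 %.

95.3 %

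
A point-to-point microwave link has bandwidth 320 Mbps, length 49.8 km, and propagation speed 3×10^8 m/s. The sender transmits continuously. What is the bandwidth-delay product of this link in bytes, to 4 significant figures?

Propagation delay = 49800 / 300000000 = 0.000166 s.
BDP = R × t_prop = 320000000 × 0.000166 = 53120 bits.
In bytes: 53120/8 = 6640 bytes.

6640 bytes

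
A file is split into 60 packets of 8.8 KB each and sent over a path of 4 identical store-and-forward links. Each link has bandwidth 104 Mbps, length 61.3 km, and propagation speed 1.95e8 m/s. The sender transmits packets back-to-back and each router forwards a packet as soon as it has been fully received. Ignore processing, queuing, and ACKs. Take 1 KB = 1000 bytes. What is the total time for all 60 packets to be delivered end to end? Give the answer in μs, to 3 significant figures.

43900 μs

Per-hop transmission t_tx = L/R = 70400/104000000 = 676.923 μs.
Per-hop propagation t_prop = 61300/195000000 = 314.359 μs.
Pipeline fill: first packet needs 4·t_tx to clear all hops; remaining 59 packets each add one t_tx.
Total = (4+60-1)·t_tx + 4·t_prop = 63·676.923 + 4·314.359 = 43900 μs.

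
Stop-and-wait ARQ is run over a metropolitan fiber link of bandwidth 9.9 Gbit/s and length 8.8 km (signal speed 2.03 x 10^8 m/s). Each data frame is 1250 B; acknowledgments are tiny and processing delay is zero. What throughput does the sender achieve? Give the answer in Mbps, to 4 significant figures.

114.0 Mbps

t_tx = L/R = 10000/9900000000 = 1.0101e-06 s.
t_prop = 8800/2.03e+08 = 4.33498e-05 s; RTT = 8.66995e-05 s.
Cycle = t_tx + RTT = 8.77096e-05 s.
Throughput = L / cycle = 10000 / 8.77096e-05 = 114.0 Mbps.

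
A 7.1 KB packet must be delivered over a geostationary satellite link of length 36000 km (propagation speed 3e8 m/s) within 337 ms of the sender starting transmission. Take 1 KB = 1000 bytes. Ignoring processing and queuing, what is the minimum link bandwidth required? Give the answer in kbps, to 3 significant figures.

262 kbps

L = 56800 bits.
Propagation delay = 36000000 / 300000000 = 120 ms.
Transmission budget = 337 − 120 = 217 ms.
R ≥ L / t_tx = 56800 bits / 0.217 s = 262 kbps.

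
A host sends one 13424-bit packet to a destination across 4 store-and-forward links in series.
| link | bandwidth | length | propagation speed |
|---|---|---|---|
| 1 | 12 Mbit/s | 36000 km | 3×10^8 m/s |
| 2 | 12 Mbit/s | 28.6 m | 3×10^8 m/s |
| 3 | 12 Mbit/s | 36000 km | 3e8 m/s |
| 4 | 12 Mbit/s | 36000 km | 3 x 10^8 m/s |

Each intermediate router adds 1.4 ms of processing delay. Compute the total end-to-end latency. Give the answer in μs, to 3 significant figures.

369000 μs

Transmission delay per hop = L/R = 13424/12000000 = 1118.67 μs; 4 hops → 4474.67 μs.
Propagation delays (d/s per hop): 120000, 0.0953333, 120000, 120000 μs; sum = 360000 μs.
Processing at 3 router(s): 3 × 1.4 ms = 4200 μs.
End-to-end = 369000 μs.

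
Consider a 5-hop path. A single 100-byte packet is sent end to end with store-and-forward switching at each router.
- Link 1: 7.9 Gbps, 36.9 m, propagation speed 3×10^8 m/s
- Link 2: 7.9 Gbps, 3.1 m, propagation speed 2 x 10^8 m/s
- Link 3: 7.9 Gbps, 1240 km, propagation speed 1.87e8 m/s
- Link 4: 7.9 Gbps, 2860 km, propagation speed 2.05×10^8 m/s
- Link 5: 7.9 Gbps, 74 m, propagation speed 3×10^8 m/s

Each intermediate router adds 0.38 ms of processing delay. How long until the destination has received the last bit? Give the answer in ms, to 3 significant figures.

L = 100 × 8 = 800 bits.
Transmission delay per hop = L/R = 800/7900000000 = 0.000101266 ms; 5 hops → 0.000506329 ms.
Propagation delays (d/s per hop): 0.000123, 1.55e-05, 6.63102, 13.9512, 0.000246667 ms; sum = 20.5826 ms.
Processing at 4 router(s): 4 × 0.38 ms = 1.52 ms.
End-to-end = 22.1 ms.

22.1 ms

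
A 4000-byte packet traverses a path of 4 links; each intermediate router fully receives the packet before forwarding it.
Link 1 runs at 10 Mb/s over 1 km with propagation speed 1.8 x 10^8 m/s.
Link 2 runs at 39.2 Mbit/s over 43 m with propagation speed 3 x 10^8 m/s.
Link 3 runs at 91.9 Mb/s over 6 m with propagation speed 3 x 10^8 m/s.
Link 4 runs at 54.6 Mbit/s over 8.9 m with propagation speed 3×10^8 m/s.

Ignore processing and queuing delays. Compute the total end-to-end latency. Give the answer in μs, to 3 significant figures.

L = 4000 × 8 = 32000 bits.
Transmission delays (L/R per hop): 3200, 816.327, 348.205, 586.081 μs; sum = 4950.61 μs.
Propagation delays (d/s per hop): 5.55556, 0.143333, 0.02, 0.0296667 μs; sum = 5.74856 μs.
End-to-end = 4960 μs.

4960 μs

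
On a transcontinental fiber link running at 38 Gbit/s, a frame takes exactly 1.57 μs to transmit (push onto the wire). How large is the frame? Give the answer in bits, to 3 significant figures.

59700 bits

L = R × t_tx = 38000000000 b/s × 1.57e-06 s = 59660 bits.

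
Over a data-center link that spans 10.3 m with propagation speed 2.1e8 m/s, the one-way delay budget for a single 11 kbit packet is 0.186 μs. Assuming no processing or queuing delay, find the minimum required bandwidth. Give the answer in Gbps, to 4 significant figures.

80.32 Gbps

Propagation delay = 10.3 / 210000000 = 0.0490476 μs.
Transmission budget = 0.186 − 0.0490476 = 0.136952 μs.
R ≥ L / t_tx = 11000 bits / 1.36952e-07 s = 80.32 Gbps.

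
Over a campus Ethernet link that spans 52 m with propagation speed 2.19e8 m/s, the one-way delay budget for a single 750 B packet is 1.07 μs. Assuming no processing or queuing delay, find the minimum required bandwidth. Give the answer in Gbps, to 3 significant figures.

7.21 Gbps

L = 6000 bits.
Propagation delay = 52 / 219000000 = 0.237443 μs.
Transmission budget = 1.07 − 0.237443 = 0.832557 μs.
R ≥ L / t_tx = 6000 bits / 8.32557e-07 s = 7.21 Gbps.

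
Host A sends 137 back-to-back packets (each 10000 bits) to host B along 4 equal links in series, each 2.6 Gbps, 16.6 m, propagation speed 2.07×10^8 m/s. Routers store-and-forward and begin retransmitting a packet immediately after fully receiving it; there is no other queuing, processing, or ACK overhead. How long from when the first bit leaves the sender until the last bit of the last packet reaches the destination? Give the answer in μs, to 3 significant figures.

Per-hop transmission t_tx = L/R = 10000/2600000000 = 3.84615 μs.
Per-hop propagation t_prop = 16.6/2.07e+08 = 0.0801932 μs.
Pipeline fill: first packet needs 4·t_tx to clear all hops; remaining 136 packets each add one t_tx.
Total = (4+137-1)·t_tx + 4·t_prop = 140·3.84615 + 4·0.0801932 = 539 μs.

539 μs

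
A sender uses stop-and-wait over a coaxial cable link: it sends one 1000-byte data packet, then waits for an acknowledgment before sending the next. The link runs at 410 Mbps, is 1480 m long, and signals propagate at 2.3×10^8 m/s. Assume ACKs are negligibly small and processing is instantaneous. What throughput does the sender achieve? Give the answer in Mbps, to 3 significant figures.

247 Mbps

t_tx = L/R = 8000/410000000 = 1.95122e-05 s.
t_prop = 1480/2.3e+08 = 6.43478e-06 s; RTT = 1.28696e-05 s.
Cycle = t_tx + RTT = 3.23818e-05 s.
Throughput = L / cycle = 8000 / 3.23818e-05 = 247 Mbps.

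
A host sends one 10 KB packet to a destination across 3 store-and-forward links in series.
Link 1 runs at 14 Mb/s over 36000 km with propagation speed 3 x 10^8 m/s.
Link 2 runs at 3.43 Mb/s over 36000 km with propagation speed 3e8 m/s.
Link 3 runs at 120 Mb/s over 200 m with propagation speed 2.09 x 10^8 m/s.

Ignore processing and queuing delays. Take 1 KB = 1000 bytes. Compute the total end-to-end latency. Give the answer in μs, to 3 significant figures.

L = 80000 bits.
Transmission delays (L/R per hop): 5714.29, 23323.6, 666.667 μs; sum = 29704.6 μs.
Propagation delays (d/s per hop): 120000, 120000, 0.956938 μs; sum = 240001 μs.
End-to-end = 270000 μs.

270000 μs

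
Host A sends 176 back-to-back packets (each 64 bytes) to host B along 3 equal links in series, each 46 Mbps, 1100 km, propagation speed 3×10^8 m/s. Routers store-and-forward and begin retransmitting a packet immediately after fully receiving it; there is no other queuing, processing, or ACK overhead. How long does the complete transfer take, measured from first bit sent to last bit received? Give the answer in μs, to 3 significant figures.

Per-hop transmission t_tx = L/R = 512/46000000 = 11.1304 μs.
Per-hop propagation t_prop = 1100000/300000000 = 3666.67 μs.
Pipeline fill: first packet needs 3·t_tx to clear all hops; remaining 175 packets each add one t_tx.
Total = (3+176-1)·t_tx + 3·t_prop = 178·11.1304 + 3·3666.67 = 13000 μs.

13000 μs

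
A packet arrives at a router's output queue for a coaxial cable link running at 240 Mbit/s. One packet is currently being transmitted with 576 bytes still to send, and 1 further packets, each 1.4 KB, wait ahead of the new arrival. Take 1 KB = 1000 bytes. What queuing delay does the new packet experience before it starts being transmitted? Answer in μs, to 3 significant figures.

65.9 μs

Each queued packet: L/R = 11200/240000000 = 46.6667 μs.
1 queued → 46.6667 μs.
Plus remaining 4608 bits of current packet: 19.2 μs.
Queuing delay = 65.9 μs.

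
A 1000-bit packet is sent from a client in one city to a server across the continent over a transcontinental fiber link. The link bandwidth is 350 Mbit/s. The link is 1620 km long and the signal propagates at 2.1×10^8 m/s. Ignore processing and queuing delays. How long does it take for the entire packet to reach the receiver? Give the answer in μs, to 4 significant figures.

7717 μs

Transmission delay = L/R = 1000 / 350000000 = 2.85714 μs.
Propagation delay = d/s = 1620000 m / 210000000 m/s = 7714.29 μs.
Total = 7717 μs.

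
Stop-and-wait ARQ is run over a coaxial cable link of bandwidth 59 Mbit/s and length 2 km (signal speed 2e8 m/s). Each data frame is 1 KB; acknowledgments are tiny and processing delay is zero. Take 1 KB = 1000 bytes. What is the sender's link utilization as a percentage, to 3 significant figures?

87.1 %

t_tx = L/R = 8000/59000000 = 0.000135593 s.
t_prop = 2000/200000000 = 1e-05 s; RTT = 2e-05 s.
Cycle = t_tx + RTT = 0.000155593 s.
Utilization = t_tx / cycle = 0.000135593/0.000155593 = 87.1 %.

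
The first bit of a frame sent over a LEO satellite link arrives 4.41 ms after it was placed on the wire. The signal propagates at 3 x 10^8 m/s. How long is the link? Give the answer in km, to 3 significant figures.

d = s × t_prop = 300000000 × 0.00441 = 1320 km.

1320 km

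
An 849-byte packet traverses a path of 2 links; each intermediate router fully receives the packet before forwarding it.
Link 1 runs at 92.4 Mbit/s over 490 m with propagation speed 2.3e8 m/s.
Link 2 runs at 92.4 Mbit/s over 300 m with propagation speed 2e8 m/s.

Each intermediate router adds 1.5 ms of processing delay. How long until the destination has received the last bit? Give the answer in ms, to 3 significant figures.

L = 849 × 8 = 6792 bits.
Transmission delay per hop = L/R = 6792/92400000 = 0.0735065 ms; 2 hops → 0.147013 ms.
Propagation delays (d/s per hop): 0.00213043, 0.0015 ms; sum = 0.00363043 ms.
Processing at 1 router(s): 1 × 1.5 ms = 1.5 ms.
End-to-end = 1.65 ms.

1.65 ms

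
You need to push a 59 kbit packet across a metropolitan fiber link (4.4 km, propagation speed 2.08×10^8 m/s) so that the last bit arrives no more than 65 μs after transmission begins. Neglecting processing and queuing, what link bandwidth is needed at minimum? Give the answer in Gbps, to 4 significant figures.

1.346 Gbps

Propagation delay = 4400 / 208000000 = 21.1538 μs.
Transmission budget = 65 − 21.1538 = 43.8462 μs.
R ≥ L / t_tx = 59000 bits / 4.38462e-05 s = 1.346 Gbps.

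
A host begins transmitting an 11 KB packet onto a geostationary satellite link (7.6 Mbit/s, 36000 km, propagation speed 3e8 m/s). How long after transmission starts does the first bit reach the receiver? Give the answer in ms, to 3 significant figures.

First bit experiences only propagation delay: d/s = 36000000/300000000 = 120 ms.

120 ms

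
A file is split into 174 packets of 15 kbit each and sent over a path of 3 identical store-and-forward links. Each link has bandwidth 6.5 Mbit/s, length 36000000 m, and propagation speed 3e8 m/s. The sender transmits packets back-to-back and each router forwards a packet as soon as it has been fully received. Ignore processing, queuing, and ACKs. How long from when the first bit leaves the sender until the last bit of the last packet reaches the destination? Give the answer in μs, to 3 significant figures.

Per-hop transmission t_tx = L/R = 15000/6500000 = 2307.69 μs.
Per-hop propagation t_prop = 36000000/300000000 = 120000 μs.
Pipeline fill: first packet needs 3·t_tx to clear all hops; remaining 173 packets each add one t_tx.
Total = (3+174-1)·t_tx + 3·t_prop = 176·2307.69 + 3·120000 = 766000 μs.

766000 μs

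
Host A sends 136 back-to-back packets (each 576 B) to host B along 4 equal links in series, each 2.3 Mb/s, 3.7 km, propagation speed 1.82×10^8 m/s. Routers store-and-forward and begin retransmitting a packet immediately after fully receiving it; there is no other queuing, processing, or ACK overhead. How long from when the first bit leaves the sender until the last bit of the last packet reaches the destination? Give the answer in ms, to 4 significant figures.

278.6 ms

Per-hop transmission t_tx = L/R = 4608/2300000 = 2.00348 ms.
Per-hop propagation t_prop = 3700/182000000 = 0.0203297 ms.
Pipeline fill: first packet needs 4·t_tx to clear all hops; remaining 135 packets each add one t_tx.
Total = (4+136-1)·t_tx + 4·t_prop = 139·2.00348 + 4·0.0203297 = 278.6 ms.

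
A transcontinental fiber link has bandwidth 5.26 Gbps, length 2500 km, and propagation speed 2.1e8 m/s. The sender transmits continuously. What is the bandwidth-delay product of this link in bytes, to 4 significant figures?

Propagation delay = 2500000 / 210000000 = 0.0119048 s.
BDP = R × t_prop = 5260000000 × 0.0119048 = 62619000 bits.
In bytes: 62619000/8 = 7827000 bytes.

7827000 bytes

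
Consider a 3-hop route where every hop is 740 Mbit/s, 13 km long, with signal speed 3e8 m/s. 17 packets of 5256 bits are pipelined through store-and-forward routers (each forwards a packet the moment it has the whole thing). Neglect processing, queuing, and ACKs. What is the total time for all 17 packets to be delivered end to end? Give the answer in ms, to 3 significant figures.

Per-hop transmission t_tx = L/R = 5256/740000000 = 0.0071027 ms.
Per-hop propagation t_prop = 13000/300000000 = 0.0433333 ms.
Pipeline fill: first packet needs 3·t_tx to clear all hops; remaining 16 packets each add one t_tx.
Total = (3+17-1)·t_tx + 3·t_prop = 19·0.0071027 + 3·0.0433333 = 0.265 ms.

0.265 ms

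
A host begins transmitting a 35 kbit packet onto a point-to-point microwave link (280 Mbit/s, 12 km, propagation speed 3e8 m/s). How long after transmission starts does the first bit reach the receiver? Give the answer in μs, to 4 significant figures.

First bit experiences only propagation delay: d/s = 12000/300000000 = 40.00 μs.

40.00 μs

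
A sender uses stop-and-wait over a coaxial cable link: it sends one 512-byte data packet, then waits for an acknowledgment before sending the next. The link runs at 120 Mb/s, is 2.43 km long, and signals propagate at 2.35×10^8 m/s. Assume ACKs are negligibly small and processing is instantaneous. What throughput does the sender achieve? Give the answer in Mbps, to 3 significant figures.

t_tx = L/R = 4096/120000000 = 3.41333e-05 s.
t_prop = 2430/235000000 = 1.03404e-05 s; RTT = 2.06809e-05 s.
Cycle = t_tx + RTT = 5.48142e-05 s.
Throughput = L / cycle = 4096 / 5.48142e-05 = 74.7 Mbps.

74.7 Mbps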